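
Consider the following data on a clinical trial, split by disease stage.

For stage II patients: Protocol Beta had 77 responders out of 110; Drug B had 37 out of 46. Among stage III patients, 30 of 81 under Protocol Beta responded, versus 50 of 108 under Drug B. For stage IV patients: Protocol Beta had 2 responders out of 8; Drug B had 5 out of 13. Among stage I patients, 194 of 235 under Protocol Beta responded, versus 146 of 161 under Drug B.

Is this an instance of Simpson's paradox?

No

Stage II: Protocol Beta 77/110 = 70.0%, Drug B 37/46 = 80.4% → Drug B
Stage III: Protocol Beta 30/81 = 37.0%, Drug B 50/108 = 46.3% → Drug B
Stage IV: Protocol Beta 2/8 = 25.0%, Drug B 5/13 = 38.5% → Drug B
Stage I: Protocol Beta 194/235 = 82.6%, Drug B 146/161 = 90.7% → Drug B
Overall: Protocol Beta 303/434 = 69.8%, Drug B 238/328 = 72.6% → Drug B
Drug B wins overall and in every disease group — no reversal.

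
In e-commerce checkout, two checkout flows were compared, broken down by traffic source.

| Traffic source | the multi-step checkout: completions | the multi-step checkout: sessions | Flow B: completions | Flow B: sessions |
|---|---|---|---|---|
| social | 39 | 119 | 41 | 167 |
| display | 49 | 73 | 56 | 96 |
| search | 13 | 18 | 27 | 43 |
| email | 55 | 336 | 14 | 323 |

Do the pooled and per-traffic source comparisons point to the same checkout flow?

Yes

Social: the multi-step checkout 39/119 = 32.8%, Flow B 41/167 = 24.6% → the multi-step checkout
Display: the multi-step checkout 49/73 = 67.1%, Flow B 56/96 = 58.3% → the multi-step checkout
Search: the multi-step checkout 13/18 = 72.2%, Flow B 27/43 = 62.8% → the multi-step checkout
Email: the multi-step checkout 55/336 = 16.4%, Flow B 14/323 = 4.3% → the multi-step checkout
Overall: the multi-step checkout 156/546 = 28.6%, Flow B 138/629 = 21.9% → the multi-step checkout
The multi-step checkout wins overall and in every traffic group — no reversal.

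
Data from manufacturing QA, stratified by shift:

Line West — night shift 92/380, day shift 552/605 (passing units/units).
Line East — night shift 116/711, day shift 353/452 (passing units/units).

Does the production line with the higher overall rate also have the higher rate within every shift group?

Night shift: Line West 92/380 = 24.2%, Line East 116/711 = 16.3% → Line West
Day shift: Line West 552/605 = 91.2%, Line East 353/452 = 78.1% → Line West
Overall: Line West 644/985 = 65.4%, Line East 469/1163 = 40.3% → Line West
Line West wins overall and in every shift group — no reversal.

Yes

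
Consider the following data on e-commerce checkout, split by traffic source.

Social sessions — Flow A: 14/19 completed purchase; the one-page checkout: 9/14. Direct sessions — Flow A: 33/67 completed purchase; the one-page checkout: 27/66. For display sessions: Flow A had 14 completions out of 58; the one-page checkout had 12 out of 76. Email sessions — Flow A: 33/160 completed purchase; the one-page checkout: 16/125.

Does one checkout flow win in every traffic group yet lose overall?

No

Social: Flow A 14/19 = 73.7%, the one-page checkout 9/14 = 64.3% → Flow A
Direct: Flow A 33/67 = 49.3%, the one-page checkout 27/66 = 40.9% → Flow A
Display: Flow A 14/58 = 24.1%, the one-page checkout 12/76 = 15.8% → Flow A
Email: Flow A 33/160 = 20.6%, the one-page checkout 16/125 = 12.8% → Flow A
Overall: Flow A 94/304 = 30.9%, the one-page checkout 64/281 = 22.8% → Flow A
Flow A wins overall and in every traffic group — no reversal.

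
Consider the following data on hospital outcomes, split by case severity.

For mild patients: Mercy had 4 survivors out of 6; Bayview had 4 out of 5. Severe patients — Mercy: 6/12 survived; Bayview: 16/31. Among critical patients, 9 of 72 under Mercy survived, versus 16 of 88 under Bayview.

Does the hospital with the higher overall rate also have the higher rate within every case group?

Yes

Mild: Mercy 4/6 = 66.7%, Bayview 4/5 = 80.0% → Bayview
Severe: Mercy 6/12 = 50.0%, Bayview 16/31 = 51.6% → Bayview
Critical: Mercy 9/72 = 12.5%, Bayview 16/88 = 18.2% → Bayview
Overall: Mercy 19/90 = 21.1%, Bayview 36/124 = 29.0% → Bayview
Bayview wins overall and in every case group — no reversal.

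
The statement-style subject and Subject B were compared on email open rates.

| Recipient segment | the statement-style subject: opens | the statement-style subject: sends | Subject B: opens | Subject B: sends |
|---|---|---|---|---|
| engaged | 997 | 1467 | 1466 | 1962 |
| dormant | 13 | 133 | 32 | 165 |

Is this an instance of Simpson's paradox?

No

Engaged: the statement-style subject 997/1467 = 68.0%, Subject B 1466/1962 = 74.7% → Subject B
Dormant: the statement-style subject 13/133 = 9.8%, Subject B 32/165 = 19.4% → Subject B
Overall: the statement-style subject 1010/1600 = 63.1%, Subject B 1498/2127 = 70.4% → Subject B
Subject B wins overall and in every recipient group — no reversal.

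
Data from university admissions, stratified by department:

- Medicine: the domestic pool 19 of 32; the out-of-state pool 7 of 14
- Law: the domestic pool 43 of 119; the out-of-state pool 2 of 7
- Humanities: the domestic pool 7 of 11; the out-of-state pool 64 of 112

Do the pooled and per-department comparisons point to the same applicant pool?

No

Medicine: the domestic pool 19/32 = 59.4%, the out-of-state pool 7/14 = 50.0% → the domestic pool
Law: the domestic pool 43/119 = 36.1%, the out-of-state pool 2/7 = 28.6% → the domestic pool
Humanities: the domestic pool 7/11 = 63.6%, the out-of-state pool 64/112 = 57.1% → the domestic pool
Overall: the domestic pool 69/162 = 42.6%, the out-of-state pool 73/133 = 54.9% → the out-of-state pool
The domestic pool wins each department group but the out-of-state pool wins overall — the comparison reverses. The domestic pool's applicants skew toward Law, which has a lower base rate.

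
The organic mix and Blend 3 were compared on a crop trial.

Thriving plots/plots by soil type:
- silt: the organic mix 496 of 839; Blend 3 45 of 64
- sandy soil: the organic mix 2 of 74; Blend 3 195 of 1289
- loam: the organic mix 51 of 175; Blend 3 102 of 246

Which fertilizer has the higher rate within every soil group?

Blend 3

Silt: the organic mix 496/839 = 59.1%, Blend 3 45/64 = 70.3% → Blend 3
Sandy soil: the organic mix 2/74 = 2.7%, Blend 3 195/1289 = 15.1% → Blend 3
Loam: the organic mix 51/175 = 29.1%, Blend 3 102/246 = 41.5% → Blend 3
Blend 3 has the higher rate in all 3 groups.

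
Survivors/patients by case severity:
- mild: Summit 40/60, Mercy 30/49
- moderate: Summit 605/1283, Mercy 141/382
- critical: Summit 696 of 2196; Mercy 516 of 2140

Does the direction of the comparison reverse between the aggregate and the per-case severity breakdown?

No

Mild: Summit 40/60 = 66.7%, Mercy 30/49 = 61.2% → Summit
Moderate: Summit 605/1283 = 47.2%, Mercy 141/382 = 36.9% → Summit
Critical: Summit 696/2196 = 31.7%, Mercy 516/2140 = 24.1% → Summit
Overall: Summit 1341/3539 = 37.9%, Mercy 687/2571 = 26.7% → Summit
Summit wins overall and in every case group — no reversal.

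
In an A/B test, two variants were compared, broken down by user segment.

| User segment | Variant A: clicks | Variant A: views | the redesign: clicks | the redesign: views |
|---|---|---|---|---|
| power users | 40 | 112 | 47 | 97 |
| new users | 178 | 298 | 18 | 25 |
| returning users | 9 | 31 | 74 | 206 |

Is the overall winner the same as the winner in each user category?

No

Power users: Variant A 40/112 = 35.7%, the redesign 47/97 = 48.5% → the redesign
New users: Variant A 178/298 = 59.7%, the redesign 18/25 = 72.0% → the redesign
Returning users: Variant A 9/31 = 29.0%, the redesign 74/206 = 35.9% → the redesign
Overall: Variant A 227/441 = 51.5%, the redesign 139/328 = 42.4% → Variant A
The redesign wins each user group but Variant A wins overall — the comparison reverses. The redesign's views skew toward returning users, which has a lower base rate.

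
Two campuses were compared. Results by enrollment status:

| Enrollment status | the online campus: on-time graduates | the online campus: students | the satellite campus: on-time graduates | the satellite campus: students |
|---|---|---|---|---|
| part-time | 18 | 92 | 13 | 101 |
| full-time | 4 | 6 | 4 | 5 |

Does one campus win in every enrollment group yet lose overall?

No

Part-time: the online campus 18/92 = 19.6%, the satellite campus 13/101 = 12.9% → the online campus
Full-time: the online campus 4/6 = 66.7%, the satellite campus 4/5 = 80.0% → the satellite campus
Overall: the online campus 22/98 = 22.4%, the satellite campus 17/106 = 16.0% → the online campus
Neither sweeps: the online campus wins 1 of 2 groups, the satellite campus wins 1. The online campus wins overall but not every group — no Simpson reversal.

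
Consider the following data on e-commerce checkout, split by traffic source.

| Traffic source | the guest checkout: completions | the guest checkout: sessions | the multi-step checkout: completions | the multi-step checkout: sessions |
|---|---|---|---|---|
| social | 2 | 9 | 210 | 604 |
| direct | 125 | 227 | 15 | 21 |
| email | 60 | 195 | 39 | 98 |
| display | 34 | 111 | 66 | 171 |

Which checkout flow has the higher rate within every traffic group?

the multi-step checkout

Social: the guest checkout 2/9 = 22.2%, the multi-step checkout 210/604 = 34.8% → the multi-step checkout
Direct: the guest checkout 125/227 = 55.1%, the multi-step checkout 15/21 = 71.4% → the multi-step checkout
Email: the guest checkout 60/195 = 30.8%, the multi-step checkout 39/98 = 39.8% → the multi-step checkout
Display: the guest checkout 34/111 = 30.6%, the multi-step checkout 66/171 = 38.6% → the multi-step checkout
The multi-step checkout has the higher rate in all 4 groups.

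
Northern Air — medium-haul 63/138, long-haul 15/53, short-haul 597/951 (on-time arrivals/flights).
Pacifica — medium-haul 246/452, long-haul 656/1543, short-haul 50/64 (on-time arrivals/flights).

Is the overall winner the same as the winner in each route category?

No

Medium-haul: Northern Air 63/138 = 45.7%, Pacifica 246/452 = 54.4% → Pacifica
Long-haul: Northern Air 15/53 = 28.3%, Pacifica 656/1543 = 42.5% → Pacifica
Short-haul: Northern Air 597/951 = 62.8%, Pacifica 50/64 = 78.1% → Pacifica
Overall: Northern Air 675/1142 = 59.1%, Pacifica 952/2059 = 46.2% → Northern Air
Pacifica wins each route group but Northern Air wins overall — the comparison reverses. Pacifica's flights skew toward long-haul, which has a lower base rate.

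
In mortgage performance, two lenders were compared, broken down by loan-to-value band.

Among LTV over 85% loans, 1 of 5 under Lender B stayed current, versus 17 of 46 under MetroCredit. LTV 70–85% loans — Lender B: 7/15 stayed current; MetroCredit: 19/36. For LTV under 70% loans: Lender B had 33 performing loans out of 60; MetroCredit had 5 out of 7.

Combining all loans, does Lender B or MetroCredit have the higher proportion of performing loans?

Lender B

LTV over 85%: Lender B 1/5 = 20.0%, MetroCredit 17/46 = 37.0% → MetroCredit
LTV 70–85%: Lender B 7/15 = 46.7%, MetroCredit 19/36 = 52.8% → MetroCredit
LTV under 70%: Lender B 33/60 = 55.0%, MetroCredit 5/7 = 71.4% → MetroCredit
Overall: Lender B 41/80 = 51.2%, MetroCredit 41/89 = 46.1% → Lender B
(MetroCredit wins every loan-to-value group but Lender B wins overall — MetroCredit's loans skew toward the low-rate LTV over 85% group.)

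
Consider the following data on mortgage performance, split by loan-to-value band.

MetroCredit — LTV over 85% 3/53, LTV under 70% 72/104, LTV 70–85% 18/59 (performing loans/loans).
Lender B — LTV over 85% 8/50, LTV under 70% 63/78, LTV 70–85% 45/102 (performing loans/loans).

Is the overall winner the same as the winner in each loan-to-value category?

Yes

LTV over 85%: MetroCredit 3/53 = 5.7%, Lender B 8/50 = 16.0% → Lender B
LTV under 70%: MetroCredit 72/104 = 69.2%, Lender B 63/78 = 80.8% → Lender B
LTV 70–85%: MetroCredit 18/59 = 30.5%, Lender B 45/102 = 44.1% → Lender B
Overall: MetroCredit 93/216 = 43.1%, Lender B 116/230 = 50.4% → Lender B
Lender B wins overall and in every loan-to-value group — no reversal.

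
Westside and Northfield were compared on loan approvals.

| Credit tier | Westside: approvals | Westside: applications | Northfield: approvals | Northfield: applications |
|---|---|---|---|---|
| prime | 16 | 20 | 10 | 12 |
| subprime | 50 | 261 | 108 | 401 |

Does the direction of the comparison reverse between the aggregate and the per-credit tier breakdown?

Prime: Westside 16/20 = 80.0%, Northfield 10/12 = 83.3% → Northfield
Subprime: Westside 50/261 = 19.2%, Northfield 108/401 = 26.9% → Northfield
Overall: Westside 66/281 = 23.5%, Northfield 118/413 = 28.6% → Northfield
Northfield wins overall and in every credit group — no reversal.

No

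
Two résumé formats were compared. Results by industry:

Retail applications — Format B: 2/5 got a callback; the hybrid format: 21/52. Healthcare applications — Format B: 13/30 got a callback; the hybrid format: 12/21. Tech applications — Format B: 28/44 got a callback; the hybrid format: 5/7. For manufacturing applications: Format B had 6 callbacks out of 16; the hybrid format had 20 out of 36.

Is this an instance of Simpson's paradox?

Yes

Retail: Format B 2/5 = 40.0%, the hybrid format 21/52 = 40.4% → the hybrid format
Healthcare: Format B 13/30 = 43.3%, the hybrid format 12/21 = 57.1% → the hybrid format
Tech: Format B 28/44 = 63.6%, the hybrid format 5/7 = 71.4% → the hybrid format
Manufacturing: Format B 6/16 = 37.5%, the hybrid format 20/36 = 55.6% → the hybrid format
Overall: Format B 49/95 = 51.6%, the hybrid format 58/116 = 50.0% → Format B
The hybrid format wins each industry group but Format B wins overall — the comparison reverses. The hybrid format's applications skew toward retail, which has a lower base rate.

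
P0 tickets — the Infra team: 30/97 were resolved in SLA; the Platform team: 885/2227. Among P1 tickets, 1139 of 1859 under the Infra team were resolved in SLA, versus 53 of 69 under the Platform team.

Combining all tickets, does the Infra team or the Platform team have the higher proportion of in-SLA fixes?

the Infra team

P0: the Infra team 30/97 = 30.9%, the Platform team 885/2227 = 39.7% → the Platform team
P1: the Infra team 1139/1859 = 61.3%, the Platform team 53/69 = 76.8% → the Platform team
Overall: the Infra team 1169/1956 = 59.8%, the Platform team 938/2296 = 40.9% → the Infra team
(The Platform team wins every ticket group but the Infra team wins overall — the Platform team's tickets skew toward the low-rate P0 group.)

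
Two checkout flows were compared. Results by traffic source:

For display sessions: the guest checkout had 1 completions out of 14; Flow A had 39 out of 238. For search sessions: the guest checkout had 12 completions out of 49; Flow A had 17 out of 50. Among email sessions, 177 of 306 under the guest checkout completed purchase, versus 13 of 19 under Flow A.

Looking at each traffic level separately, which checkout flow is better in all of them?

Display: the guest checkout 1/14 = 7.1%, Flow A 39/238 = 16.4% → Flow A
Search: the guest checkout 12/49 = 24.5%, Flow A 17/50 = 34.0% → Flow A
Email: the guest checkout 177/306 = 57.8%, Flow A 13/19 = 68.4% → Flow A
Flow A has the higher rate in all 3 groups.

Flow A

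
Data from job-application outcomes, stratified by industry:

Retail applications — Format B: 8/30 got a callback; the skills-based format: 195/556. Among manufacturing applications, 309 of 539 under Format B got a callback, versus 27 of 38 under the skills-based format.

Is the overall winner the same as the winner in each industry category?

Retail: Format B 8/30 = 26.7%, the skills-based format 195/556 = 35.1% → the skills-based format
Manufacturing: Format B 309/539 = 57.3%, the skills-based format 27/38 = 71.1% → the skills-based format
Overall: Format B 317/569 = 55.7%, the skills-based format 222/594 = 37.4% → Format B
The skills-based format wins each industry group but Format B wins overall — the comparison reverses. The skills-based format's applications skew toward retail, which has a lower base rate.

No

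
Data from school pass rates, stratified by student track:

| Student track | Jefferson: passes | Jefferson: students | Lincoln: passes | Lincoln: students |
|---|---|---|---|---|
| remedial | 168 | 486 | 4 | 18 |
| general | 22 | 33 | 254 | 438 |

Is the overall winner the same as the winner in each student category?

Remedial: Jefferson 168/486 = 34.6%, Lincoln 4/18 = 22.2% → Jefferson
General: Jefferson 22/33 = 66.7%, Lincoln 254/438 = 58.0% → Jefferson
Overall: Jefferson 190/519 = 36.6%, Lincoln 258/456 = 56.6% → Lincoln
Jefferson wins each student group but Lincoln wins overall — the comparison reverses. Jefferson's students skew toward remedial, which has a lower base rate.

No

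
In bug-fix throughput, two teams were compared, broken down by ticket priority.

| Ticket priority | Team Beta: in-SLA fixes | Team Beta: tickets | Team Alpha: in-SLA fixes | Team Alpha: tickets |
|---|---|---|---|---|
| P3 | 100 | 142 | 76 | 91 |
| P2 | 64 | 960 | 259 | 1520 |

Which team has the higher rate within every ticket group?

P3: Team Beta 100/142 = 70.4%, Team Alpha 76/91 = 83.5% → Team Alpha
P2: Team Beta 64/960 = 6.7%, Team Alpha 259/1520 = 17.0% → Team Alpha
Team Alpha has the higher rate in both groups.

Team Alpha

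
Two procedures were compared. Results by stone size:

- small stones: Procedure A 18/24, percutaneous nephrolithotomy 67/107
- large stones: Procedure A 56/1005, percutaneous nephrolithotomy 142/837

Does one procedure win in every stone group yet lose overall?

Small stones: Procedure A 18/24 = 75.0%, percutaneous nephrolithotomy 67/107 = 62.6% → Procedure A
Large stones: Procedure A 56/1005 = 5.6%, percutaneous nephrolithotomy 142/837 = 17.0% → percutaneous nephrolithotomy
Overall: Procedure A 74/1029 = 7.2%, percutaneous nephrolithotomy 209/944 = 22.1% → percutaneous nephrolithotomy
Neither sweeps: Procedure A wins 1 of 2 groups, percutaneous nephrolithotomy wins 1. Percutaneous nephrolithotomy wins overall but not every group — no Simpson reversal.

No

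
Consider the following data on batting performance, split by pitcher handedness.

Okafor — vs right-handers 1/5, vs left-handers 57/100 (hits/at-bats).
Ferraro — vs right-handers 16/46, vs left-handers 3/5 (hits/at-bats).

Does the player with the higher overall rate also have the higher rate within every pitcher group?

No

Vs right-handers: Okafor 1/5 = 20.0%, Ferraro 16/46 = 34.8% → Ferraro
Vs left-handers: Okafor 57/100 = 57.0%, Ferraro 3/5 = 60.0% → Ferraro
Overall: Okafor 58/105 = 55.2%, Ferraro 19/51 = 37.3% → Okafor
Ferraro wins each pitcher group but Okafor wins overall — the comparison reverses. Ferraro's at-bats skew toward vs right-handers, which has a lower base rate.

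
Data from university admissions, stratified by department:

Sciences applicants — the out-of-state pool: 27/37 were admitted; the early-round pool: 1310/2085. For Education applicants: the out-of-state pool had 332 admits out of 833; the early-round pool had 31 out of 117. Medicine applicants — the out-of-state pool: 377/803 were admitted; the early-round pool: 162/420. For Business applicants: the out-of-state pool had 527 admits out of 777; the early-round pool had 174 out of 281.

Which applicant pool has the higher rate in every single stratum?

the out-of-state pool

Sciences: the out-of-state pool 27/37 = 73.0%, the early-round pool 1310/2085 = 62.8% → the out-of-state pool
Education: the out-of-state pool 332/833 = 39.9%, the early-round pool 31/117 = 26.5% → the out-of-state pool
Medicine: the out-of-state pool 377/803 = 46.9%, the early-round pool 162/420 = 38.6% → the out-of-state pool
Business: the out-of-state pool 527/777 = 67.8%, the early-round pool 174/281 = 61.9% → the out-of-state pool
The out-of-state pool has the higher rate in all 4 groups.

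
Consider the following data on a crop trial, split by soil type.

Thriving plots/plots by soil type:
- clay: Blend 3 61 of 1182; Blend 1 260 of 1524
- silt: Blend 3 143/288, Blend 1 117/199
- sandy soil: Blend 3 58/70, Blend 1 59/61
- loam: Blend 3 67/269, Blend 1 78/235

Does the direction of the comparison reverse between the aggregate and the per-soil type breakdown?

Clay: Blend 3 61/1182 = 5.2%, Blend 1 260/1524 = 17.1% → Blend 1
Silt: Blend 3 143/288 = 49.7%, Blend 1 117/199 = 58.8% → Blend 1
Sandy soil: Blend 3 58/70 = 82.9%, Blend 1 59/61 = 96.7% → Blend 1
Loam: Blend 3 67/269 = 24.9%, Blend 1 78/235 = 33.2% → Blend 1
Overall: Blend 3 329/1809 = 18.2%, Blend 1 514/2019 = 25.5% → Blend 1
Blend 1 wins overall and in every soil group — no reversal.

No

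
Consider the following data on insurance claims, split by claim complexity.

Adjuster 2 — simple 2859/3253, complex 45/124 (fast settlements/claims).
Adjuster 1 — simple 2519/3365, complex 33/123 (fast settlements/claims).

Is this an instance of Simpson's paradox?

No

Simple: Adjuster 2 2859/3253 = 87.9%, Adjuster 1 2519/3365 = 74.9% → Adjuster 2
Complex: Adjuster 2 45/124 = 36.3%, Adjuster 1 33/123 = 26.8% → Adjuster 2
Overall: Adjuster 2 2904/3377 = 86.0%, Adjuster 1 2552/3488 = 73.2% → Adjuster 2
Adjuster 2 wins overall and in every claim group — no reversal.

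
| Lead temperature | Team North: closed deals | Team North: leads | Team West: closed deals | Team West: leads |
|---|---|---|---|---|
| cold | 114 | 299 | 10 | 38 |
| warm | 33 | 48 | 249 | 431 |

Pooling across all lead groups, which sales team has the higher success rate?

Cold: Team North 114/299 = 38.1%, Team West 10/38 = 26.3% → Team North
Warm: Team North 33/48 = 68.8%, Team West 249/431 = 57.8% → Team North
Overall: Team North 147/347 = 42.4%, Team West 259/469 = 55.2% → Team West
(Team North wins every lead group but Team West wins overall — Team North's leads skew toward the low-rate cold group.)

Team West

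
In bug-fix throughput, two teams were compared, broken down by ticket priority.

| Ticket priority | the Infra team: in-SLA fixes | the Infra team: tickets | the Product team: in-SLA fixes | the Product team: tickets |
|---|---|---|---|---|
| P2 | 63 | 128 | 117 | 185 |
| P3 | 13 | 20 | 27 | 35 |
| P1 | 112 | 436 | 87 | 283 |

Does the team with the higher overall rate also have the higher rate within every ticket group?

P2: the Infra team 63/128 = 49.2%, the Product team 117/185 = 63.2% → the Product team
P3: the Infra team 13/20 = 65.0%, the Product team 27/35 = 77.1% → the Product team
P1: the Infra team 112/436 = 25.7%, the Product team 87/283 = 30.7% → the Product team
Overall: the Infra team 188/584 = 32.2%, the Product team 231/503 = 45.9% → the Product team
The Product team wins overall and in every ticket group — no reversal.

Yes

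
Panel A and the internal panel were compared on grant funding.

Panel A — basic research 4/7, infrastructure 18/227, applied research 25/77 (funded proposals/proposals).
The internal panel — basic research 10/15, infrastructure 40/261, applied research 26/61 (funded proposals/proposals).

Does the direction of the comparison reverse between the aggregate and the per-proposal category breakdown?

Basic research: Panel A 4/7 = 57.1%, the internal panel 10/15 = 66.7% → the internal panel
Infrastructure: Panel A 18/227 = 7.9%, the internal panel 40/261 = 15.3% → the internal panel
Applied research: Panel A 25/77 = 32.5%, the internal panel 26/61 = 42.6% → the internal panel
Overall: Panel A 47/311 = 15.1%, the internal panel 76/337 = 22.6% → the internal panel
The internal panel wins overall and in every proposal group — no reversal.

No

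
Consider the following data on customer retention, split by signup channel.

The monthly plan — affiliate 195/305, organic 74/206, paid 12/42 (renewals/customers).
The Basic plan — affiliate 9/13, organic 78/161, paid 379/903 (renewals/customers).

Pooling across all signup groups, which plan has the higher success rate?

the monthly plan

Affiliate: the monthly plan 195/305 = 63.9%, the Basic plan 9/13 = 69.2% → the Basic plan
Organic: the monthly plan 74/206 = 35.9%, the Basic plan 78/161 = 48.4% → the Basic plan
Paid: the monthly plan 12/42 = 28.6%, the Basic plan 379/903 = 42.0% → the Basic plan
Overall: the monthly plan 281/553 = 50.8%, the Basic plan 466/1077 = 43.3% → the monthly plan
(The Basic plan wins every signup group but the monthly plan wins overall — the Basic plan's customers skew toward the low-rate paid group.)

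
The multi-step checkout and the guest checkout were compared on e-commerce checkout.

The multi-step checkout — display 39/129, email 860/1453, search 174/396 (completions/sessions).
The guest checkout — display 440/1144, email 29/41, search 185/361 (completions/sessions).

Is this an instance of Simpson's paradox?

Display: the multi-step checkout 39/129 = 30.2%, the guest checkout 440/1144 = 38.5% → the guest checkout
Email: the multi-step checkout 860/1453 = 59.2%, the guest checkout 29/41 = 70.7% → the guest checkout
Search: the multi-step checkout 174/396 = 43.9%, the guest checkout 185/361 = 51.2% → the guest checkout
Overall: the multi-step checkout 1073/1978 = 54.2%, the guest checkout 654/1546 = 42.3% → the multi-step checkout
The guest checkout wins each traffic group but the multi-step checkout wins overall — the comparison reverses. The guest checkout's sessions skew toward display, which has a lower base rate.

Yes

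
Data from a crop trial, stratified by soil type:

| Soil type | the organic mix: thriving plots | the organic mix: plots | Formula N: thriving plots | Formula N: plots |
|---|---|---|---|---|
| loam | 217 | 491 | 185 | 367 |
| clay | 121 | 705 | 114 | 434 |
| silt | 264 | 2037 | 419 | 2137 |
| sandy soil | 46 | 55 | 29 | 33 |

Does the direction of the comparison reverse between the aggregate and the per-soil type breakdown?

No

Loam: the organic mix 217/491 = 44.2%, Formula N 185/367 = 50.4% → Formula N
Clay: the organic mix 121/705 = 17.2%, Formula N 114/434 = 26.3% → Formula N
Silt: the organic mix 264/2037 = 13.0%, Formula N 419/2137 = 19.6% → Formula N
Sandy soil: the organic mix 46/55 = 83.6%, Formula N 29/33 = 87.9% → Formula N
Overall: the organic mix 648/3288 = 19.7%, Formula N 747/2971 = 25.1% → Formula N
Formula N wins overall and in every soil group — no reversal.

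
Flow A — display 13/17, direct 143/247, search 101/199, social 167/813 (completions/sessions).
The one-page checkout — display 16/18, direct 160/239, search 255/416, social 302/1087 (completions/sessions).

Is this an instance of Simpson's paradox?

Display: Flow A 13/17 = 76.5%, the one-page checkout 16/18 = 88.9% → the one-page checkout
Direct: Flow A 143/247 = 57.9%, the one-page checkout 160/239 = 66.9% → the one-page checkout
Search: Flow A 101/199 = 50.8%, the one-page checkout 255/416 = 61.3% → the one-page checkout
Social: Flow A 167/813 = 20.5%, the one-page checkout 302/1087 = 27.8% → the one-page checkout
Overall: Flow A 424/1276 = 33.2%, the one-page checkout 733/1760 = 41.6% → the one-page checkout
The one-page checkout wins overall and in every traffic group — no reversal.

No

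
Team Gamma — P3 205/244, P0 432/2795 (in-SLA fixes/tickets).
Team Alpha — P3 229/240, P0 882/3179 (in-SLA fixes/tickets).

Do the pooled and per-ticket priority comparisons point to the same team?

Yes

P3: Team Gamma 205/244 = 84.0%, Team Alpha 229/240 = 95.4% → Team Alpha
P0: Team Gamma 432/2795 = 15.5%, Team Alpha 882/3179 = 27.7% → Team Alpha
Overall: Team Gamma 637/3039 = 21.0%, Team Alpha 1111/3419 = 32.5% → Team Alpha
Team Alpha wins overall and in every ticket group — no reversal.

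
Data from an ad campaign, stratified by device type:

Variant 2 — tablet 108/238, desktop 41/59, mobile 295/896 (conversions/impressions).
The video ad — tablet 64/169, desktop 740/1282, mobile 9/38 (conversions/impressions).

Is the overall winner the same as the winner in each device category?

Tablet: Variant 2 108/238 = 45.4%, the video ad 64/169 = 37.9% → Variant 2
Desktop: Variant 2 41/59 = 69.5%, the video ad 740/1282 = 57.7% → Variant 2
Mobile: Variant 2 295/896 = 32.9%, the video ad 9/38 = 23.7% → Variant 2
Overall: Variant 2 444/1193 = 37.2%, the video ad 813/1489 = 54.6% → the video ad
Variant 2 wins each device group but the video ad wins overall — the comparison reverses. Variant 2's impressions skew toward mobile, which has a lower base rate.

No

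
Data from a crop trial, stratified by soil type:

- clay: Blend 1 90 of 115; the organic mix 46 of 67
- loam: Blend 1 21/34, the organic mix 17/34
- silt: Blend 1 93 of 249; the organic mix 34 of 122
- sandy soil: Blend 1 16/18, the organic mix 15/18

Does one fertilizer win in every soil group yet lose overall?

Clay: Blend 1 90/115 = 78.3%, the organic mix 46/67 = 68.7% → Blend 1
Loam: Blend 1 21/34 = 61.8%, the organic mix 17/34 = 50.0% → Blend 1
Silt: Blend 1 93/249 = 37.3%, the organic mix 34/122 = 27.9% → Blend 1
Sandy soil: Blend 1 16/18 = 88.9%, the organic mix 15/18 = 83.3% → Blend 1
Overall: Blend 1 220/416 = 52.9%, the organic mix 112/241 = 46.5% → Blend 1
Blend 1 wins overall and in every soil group — no reversal.

No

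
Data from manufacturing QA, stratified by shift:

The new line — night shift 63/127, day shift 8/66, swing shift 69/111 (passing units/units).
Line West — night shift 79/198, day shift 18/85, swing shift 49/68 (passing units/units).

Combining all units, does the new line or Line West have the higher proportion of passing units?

Night shift: the new line 63/127 = 49.6%, Line West 79/198 = 39.9% → the new line
Day shift: the new line 8/66 = 12.1%, Line West 18/85 = 21.2% → Line West
Swing shift: the new line 69/111 = 62.2%, Line West 49/68 = 72.1% → Line West
Overall: the new line 140/304 = 46.1%, Line West 146/351 = 41.6% → the new line
(Neither sweeps every shift group, but the new line has the higher pooled rate.)

the new line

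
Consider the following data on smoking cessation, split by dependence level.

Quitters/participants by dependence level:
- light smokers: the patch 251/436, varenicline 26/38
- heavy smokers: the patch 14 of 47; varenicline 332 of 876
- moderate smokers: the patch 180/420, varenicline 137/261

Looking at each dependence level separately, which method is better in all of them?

varenicline

Light smokers: the patch 251/436 = 57.6%, varenicline 26/38 = 68.4% → varenicline
Heavy smokers: the patch 14/47 = 29.8%, varenicline 332/876 = 37.9% → varenicline
Moderate smokers: the patch 180/420 = 42.9%, varenicline 137/261 = 52.5% → varenicline
Varenicline has the higher rate in all 3 groups.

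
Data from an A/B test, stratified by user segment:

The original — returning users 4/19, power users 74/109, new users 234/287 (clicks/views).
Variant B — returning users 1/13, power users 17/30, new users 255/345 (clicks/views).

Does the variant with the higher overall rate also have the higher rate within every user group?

Yes

Returning users: the original 4/19 = 21.1%, Variant B 1/13 = 7.7% → the original
Power users: the original 74/109 = 67.9%, Variant B 17/30 = 56.7% → the original
New users: the original 234/287 = 81.5%, Variant B 255/345 = 73.9% → the original
Overall: the original 312/415 = 75.2%, Variant B 273/388 = 70.4% → the original
The original wins overall and in every user group — no reversal.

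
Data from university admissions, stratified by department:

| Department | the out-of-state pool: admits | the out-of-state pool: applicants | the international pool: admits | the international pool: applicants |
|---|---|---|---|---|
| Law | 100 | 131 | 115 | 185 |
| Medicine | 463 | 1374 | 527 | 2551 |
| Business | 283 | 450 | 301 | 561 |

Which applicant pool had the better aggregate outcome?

the out-of-state pool

Law: the out-of-state pool 100/131 = 76.3%, the international pool 115/185 = 62.2% → the out-of-state pool
Medicine: the out-of-state pool 463/1374 = 33.7%, the international pool 527/2551 = 20.7% → the out-of-state pool
Business: the out-of-state pool 283/450 = 62.9%, the international pool 301/561 = 53.7% → the out-of-state pool
Overall: the out-of-state pool 846/1955 = 43.3%, the international pool 943/3297 = 28.6% → the out-of-state pool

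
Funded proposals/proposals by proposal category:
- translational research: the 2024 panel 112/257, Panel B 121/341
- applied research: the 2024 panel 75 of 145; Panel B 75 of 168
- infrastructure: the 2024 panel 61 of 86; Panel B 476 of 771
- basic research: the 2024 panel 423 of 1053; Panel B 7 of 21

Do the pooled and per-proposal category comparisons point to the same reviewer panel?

Translational research: the 2024 panel 112/257 = 43.6%, Panel B 121/341 = 35.5% → the 2024 panel
Applied research: the 2024 panel 75/145 = 51.7%, Panel B 75/168 = 44.6% → the 2024 panel
Infrastructure: the 2024 panel 61/86 = 70.9%, Panel B 476/771 = 61.7% → the 2024 panel
Basic research: the 2024 panel 423/1053 = 40.2%, Panel B 7/21 = 33.3% → the 2024 panel
Overall: the 2024 panel 671/1541 = 43.5%, Panel B 679/1301 = 52.2% → Panel B
The 2024 panel wins each proposal group but Panel B wins overall — the comparison reverses. The 2024 panel's proposals skew toward basic research, which has a lower base rate.

No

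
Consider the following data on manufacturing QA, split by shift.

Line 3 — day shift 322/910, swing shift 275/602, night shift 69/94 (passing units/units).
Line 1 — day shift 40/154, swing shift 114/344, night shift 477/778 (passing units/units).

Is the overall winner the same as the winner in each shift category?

No

Day shift: Line 3 322/910 = 35.4%, Line 1 40/154 = 26.0% → Line 3
Swing shift: Line 3 275/602 = 45.7%, Line 1 114/344 = 33.1% → Line 3
Night shift: Line 3 69/94 = 73.4%, Line 1 477/778 = 61.3% → Line 3
Overall: Line 3 666/1606 = 41.5%, Line 1 631/1276 = 49.5% → Line 1
Line 3 wins each shift group but Line 1 wins overall — the comparison reverses. Line 3's units skew toward day shift, which has a lower base rate.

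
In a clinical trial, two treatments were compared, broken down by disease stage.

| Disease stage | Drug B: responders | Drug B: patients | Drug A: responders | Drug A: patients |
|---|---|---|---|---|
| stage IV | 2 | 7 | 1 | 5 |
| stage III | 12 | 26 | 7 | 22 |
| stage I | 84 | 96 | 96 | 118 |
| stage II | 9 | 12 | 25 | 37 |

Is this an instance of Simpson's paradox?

No

Stage IV: Drug B 2/7 = 28.6%, Drug A 1/5 = 20.0% → Drug B
Stage III: Drug B 12/26 = 46.2%, Drug A 7/22 = 31.8% → Drug B
Stage I: Drug B 84/96 = 87.5%, Drug A 96/118 = 81.4% → Drug B
Stage II: Drug B 9/12 = 75.0%, Drug A 25/37 = 67.6% → Drug B
Overall: Drug B 107/141 = 75.9%, Drug A 129/182 = 70.9% → Drug B
Drug B wins overall and in every disease group — no reversal.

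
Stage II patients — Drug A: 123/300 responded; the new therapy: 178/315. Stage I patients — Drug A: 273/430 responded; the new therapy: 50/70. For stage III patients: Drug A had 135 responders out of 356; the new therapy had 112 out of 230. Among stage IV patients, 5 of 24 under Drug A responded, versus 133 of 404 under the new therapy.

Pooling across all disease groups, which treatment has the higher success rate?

Stage II: Drug A 123/300 = 41.0%, the new therapy 178/315 = 56.5% → the new therapy
Stage I: Drug A 273/430 = 63.5%, the new therapy 50/70 = 71.4% → the new therapy
Stage III: Drug A 135/356 = 37.9%, the new therapy 112/230 = 48.7% → the new therapy
Stage IV: Drug A 5/24 = 20.8%, the new therapy 133/404 = 32.9% → the new therapy
Overall: Drug A 536/1110 = 48.3%, the new therapy 473/1019 = 46.4% → Drug A
(The new therapy wins every disease group but Drug A wins overall — the new therapy's patients skew toward the low-rate stage IV group.)

Drug A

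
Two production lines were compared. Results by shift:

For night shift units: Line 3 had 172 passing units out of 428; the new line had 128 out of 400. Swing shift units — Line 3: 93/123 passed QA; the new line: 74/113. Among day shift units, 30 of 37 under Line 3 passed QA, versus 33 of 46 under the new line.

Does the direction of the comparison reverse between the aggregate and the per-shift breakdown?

No

Night shift: Line 3 172/428 = 40.2%, the new line 128/400 = 32.0% → Line 3
Swing shift: Line 3 93/123 = 75.6%, the new line 74/113 = 65.5% → Line 3
Day shift: Line 3 30/37 = 81.1%, the new line 33/46 = 71.7% → Line 3
Overall: Line 3 295/588 = 50.2%, the new line 235/559 = 42.0% → Line 3
Line 3 wins overall and in every shift group — no reversal.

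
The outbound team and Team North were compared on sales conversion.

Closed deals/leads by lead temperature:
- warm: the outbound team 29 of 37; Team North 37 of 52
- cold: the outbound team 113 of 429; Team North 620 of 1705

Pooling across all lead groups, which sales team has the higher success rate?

Team North

Warm: the outbound team 29/37 = 78.4%, Team North 37/52 = 71.2% → the outbound team
Cold: the outbound team 113/429 = 26.3%, Team North 620/1705 = 36.4% → Team North
Overall: the outbound team 142/466 = 30.5%, Team North 657/1757 = 37.4% → Team North
(Neither sweeps every lead group, but Team North has the higher pooled rate.)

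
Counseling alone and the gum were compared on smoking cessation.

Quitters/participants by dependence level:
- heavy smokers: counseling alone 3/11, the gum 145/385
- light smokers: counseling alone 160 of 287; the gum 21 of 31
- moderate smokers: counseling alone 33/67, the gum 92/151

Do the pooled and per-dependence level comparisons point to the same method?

No

Heavy smokers: counseling alone 3/11 = 27.3%, the gum 145/385 = 37.7% → the gum
Light smokers: counseling alone 160/287 = 55.7%, the gum 21/31 = 67.7% → the gum
Moderate smokers: counseling alone 33/67 = 49.3%, the gum 92/151 = 60.9% → the gum
Overall: counseling alone 196/365 = 53.7%, the gum 258/567 = 45.5% → counseling alone
The gum wins each dependence group but counseling alone wins overall — the comparison reverses. The gum's participants skew toward heavy smokers, which has a lower base rate.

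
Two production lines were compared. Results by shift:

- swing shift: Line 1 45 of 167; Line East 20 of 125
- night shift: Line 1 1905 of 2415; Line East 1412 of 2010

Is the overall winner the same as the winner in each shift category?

Swing shift: Line 1 45/167 = 26.9%, Line East 20/125 = 16.0% → Line 1
Night shift: Line 1 1905/2415 = 78.9%, Line East 1412/2010 = 70.2% → Line 1
Overall: Line 1 1950/2582 = 75.5%, Line East 1432/2135 = 67.1% → Line 1
Line 1 wins overall and in every shift group — no reversal.

Yes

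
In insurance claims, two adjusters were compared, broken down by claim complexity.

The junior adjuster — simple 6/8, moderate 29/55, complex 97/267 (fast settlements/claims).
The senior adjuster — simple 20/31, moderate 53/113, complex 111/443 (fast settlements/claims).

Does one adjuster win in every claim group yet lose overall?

No

Simple: the junior adjuster 6/8 = 75.0%, the senior adjuster 20/31 = 64.5% → the junior adjuster
Moderate: the junior adjuster 29/55 = 52.7%, the senior adjuster 53/113 = 46.9% → the junior adjuster
Complex: the junior adjuster 97/267 = 36.3%, the senior adjuster 111/443 = 25.1% → the junior adjuster
Overall: the junior adjuster 132/330 = 40.0%, the senior adjuster 184/587 = 31.3% → the junior adjuster
The junior adjuster wins overall and in every claim group — no reversal.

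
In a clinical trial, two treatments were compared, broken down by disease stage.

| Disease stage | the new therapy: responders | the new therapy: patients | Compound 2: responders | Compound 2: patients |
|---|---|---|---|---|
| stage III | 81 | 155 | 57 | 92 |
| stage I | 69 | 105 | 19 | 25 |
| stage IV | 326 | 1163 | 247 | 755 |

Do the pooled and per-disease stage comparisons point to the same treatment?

Stage III: the new therapy 81/155 = 52.3%, Compound 2 57/92 = 62.0% → Compound 2
Stage I: the new therapy 69/105 = 65.7%, Compound 2 19/25 = 76.0% → Compound 2
Stage IV: the new therapy 326/1163 = 28.0%, Compound 2 247/755 = 32.7% → Compound 2
Overall: the new therapy 476/1423 = 33.5%, Compound 2 323/872 = 37.0% → Compound 2
Compound 2 wins overall and in every disease group — no reversal.

Yes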